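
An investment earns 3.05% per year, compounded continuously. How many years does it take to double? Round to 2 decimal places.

22.73 years

e^(0.0305t) = 2, so 0.0305t = ln 2 ≈ 0.69315.
t ≈ 0.69315/0.0305 ≈ 22.7261.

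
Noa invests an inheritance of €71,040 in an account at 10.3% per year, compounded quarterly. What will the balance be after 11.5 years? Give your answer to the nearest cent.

Growth factor = (1 + 0.02575)^46 ≈ 3.22040268003.
A ≈ 71,040 × 3.22040268003 ≈ 228,777.4064.

€228,777.41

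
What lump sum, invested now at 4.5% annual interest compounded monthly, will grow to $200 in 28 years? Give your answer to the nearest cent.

$56.86

Periodic rate = 4.5%/12 = 0.00375; 336 periods.
P = 200/(1 + 0.00375)^336 ≈ 200/3.51712322 ≈ 56.8647.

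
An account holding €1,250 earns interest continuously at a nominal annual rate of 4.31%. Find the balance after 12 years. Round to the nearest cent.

€2,096.66

A = P·e^(rt) = 1,250·e^(0.0431·12) = 1,250·e^0.5172.
e^0.5172 ≈ 1.67732456, so A ≈ 2,096.6557.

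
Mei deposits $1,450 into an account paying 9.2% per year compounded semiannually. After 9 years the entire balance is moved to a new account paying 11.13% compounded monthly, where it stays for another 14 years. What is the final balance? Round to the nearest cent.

$15,365.16

After 9 years at 9.2%: 1,450 × 2.2468305564 ≈ 3,257.9043.
Then 14 years at 11.13%: 3,257.9043 × 4.7162699422 ≈ 15,365.1562.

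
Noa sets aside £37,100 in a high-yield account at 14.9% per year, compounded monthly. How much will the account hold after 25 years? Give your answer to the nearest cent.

£1,503,694.86

Growth factor = (1 + 0.149/12)^300 ≈ 40.53085862666.
A ≈ 37,100 × 40.53085862666 ≈ 1,503,694.8550.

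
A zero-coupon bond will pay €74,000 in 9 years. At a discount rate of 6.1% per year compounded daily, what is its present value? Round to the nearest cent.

Periodic rate = 6.1%/365 = 0.000167123; 3285 periods.
P = 74,000/(1 + 0.061/365)^3285 ≈ 74,000/1.7314412078 ≈ 42,738.9620.

€42,738.96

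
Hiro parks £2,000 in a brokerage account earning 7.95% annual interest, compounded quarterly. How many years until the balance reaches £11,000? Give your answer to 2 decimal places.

We need (1 + 0.019875)^(4t) = 5.5, so 4t = ln 5.5 / ln 1.019875 ≈ 86.6231.
t ≈ 86.6231/4 = 21.6558 years.

21.66 years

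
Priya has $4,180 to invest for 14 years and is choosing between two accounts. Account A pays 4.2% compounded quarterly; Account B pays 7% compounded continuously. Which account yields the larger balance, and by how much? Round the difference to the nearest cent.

Account A growth factor: (1 + 0.0105)^56 ≈ 1.79487331; balance ≈ 7,502.5704.
Account B growth factor: e^(0.07·14) = e^0.98 ≈ 2.6644562419; balance ≈ 11,137.4271.
Account B is larger by 3,634.8567.

Account B, by $3,634.86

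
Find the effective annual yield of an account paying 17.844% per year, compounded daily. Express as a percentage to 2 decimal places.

19.53%

EAR = (1 + 17.844%/365)^365 − 1 = (1 + 0.000488877)^365 − 1.
(1 + 0.000488877)^365 ≈ 1.195299, so EAR ≈ 19.52990%.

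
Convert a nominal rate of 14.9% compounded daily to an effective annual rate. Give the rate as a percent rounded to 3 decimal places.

16.064%

One year is 365 periods at 0.000408219 each: (1 + 0.000408219)^365 ≈ 1.160638.
EAR = 1.160638 − 1 ≈ 16.06377%.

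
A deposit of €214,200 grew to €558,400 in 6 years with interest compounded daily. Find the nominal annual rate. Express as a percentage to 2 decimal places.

15.97%

(1 + r/365)^2190 = 558,400/214,200 = 2.60691.
1 + r/365 = 2.60691^(1/2190) ≈ 1.000438, so r/365 ≈ 0.000437614.
r ≈ 365·0.000437614 = 15.97292%.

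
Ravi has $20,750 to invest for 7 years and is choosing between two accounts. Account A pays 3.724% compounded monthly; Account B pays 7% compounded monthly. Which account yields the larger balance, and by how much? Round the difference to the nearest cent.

Account B, by $6,903.64

A: (1 + 0.03724/12)^84 ≈ 1.2972885382, so 20,750 × 1.2972885382 ≈ 26,918.7372.
B: (1 + 0.07/12)^84 ≈ 1.6299940541, so 20,750 × 1.6299940541 ≈ 33,822.3766.
Difference ≈ 6,903.6395 in favor of B.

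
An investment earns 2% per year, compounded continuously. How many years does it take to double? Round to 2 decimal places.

e^(0.02t) = 2, so 0.02t = ln 2 ≈ 0.69315.
t ≈ 0.69315/0.02 ≈ 34.6574.

34.66 years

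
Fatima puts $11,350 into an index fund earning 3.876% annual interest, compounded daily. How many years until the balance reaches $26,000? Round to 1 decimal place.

21.4 years

We need (1 + 0.000106192)^(365t) = 2.2907, so 365t = ln 2.2907 / ln 1.000106 ≈ 7805.9036.
t ≈ 7805.9036/365 = 21.3860 years.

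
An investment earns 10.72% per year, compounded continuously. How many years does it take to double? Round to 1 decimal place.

e^(0.1072t) = 2, so 0.1072t = ln 2 ≈ 0.69315.
t ≈ 0.69315/0.1072 ≈ 6.4659.

6.5 years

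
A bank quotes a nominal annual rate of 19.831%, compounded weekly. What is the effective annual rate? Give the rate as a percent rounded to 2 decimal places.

One year is 52 periods at 0.00381365 each: (1 + 0.00381365)^52 ≈ 1.218881.
EAR = 1.218881 − 1 ≈ 21.88805%.

21.89%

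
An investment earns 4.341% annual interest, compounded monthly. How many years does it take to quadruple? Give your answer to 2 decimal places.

(1 + 0.0036175)^(12t) = 4.
12t = ln 4 / ln(1 + 0.0036175) ≈ 1.3863/0.00361097 ≈ 383.9116.
t ≈ 31.9926.

31.99 years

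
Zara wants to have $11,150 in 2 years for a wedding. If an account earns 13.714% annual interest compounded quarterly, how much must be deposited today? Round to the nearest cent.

Growth factor = (1 + 0.034285)^8 ≈ 1.3095491712.
P = 11,150/1.3095491712 ≈ 8,514.3806.

$8,514.38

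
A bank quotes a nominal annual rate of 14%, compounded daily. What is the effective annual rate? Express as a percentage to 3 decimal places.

One year is 365 periods at 0.000383562 each: (1 + 0.000383562)^365 ≈ 1.150243.
EAR = 1.150243 − 1 ≈ 15.02429%.

15.024%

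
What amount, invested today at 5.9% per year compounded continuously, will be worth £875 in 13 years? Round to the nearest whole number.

£406

P = A·e^(−rt) = 875·e^(−0.767).
e^(−0.767) ≈ 0.464404193, so P ≈ 406.3537.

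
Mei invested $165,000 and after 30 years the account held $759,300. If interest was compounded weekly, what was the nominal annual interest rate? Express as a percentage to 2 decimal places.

5.09%

The 1560-period growth factor is 759,300/165,000 = 4.60182.
r/52 = 4.60182^(1/1560) − 1 ≈ 0.000978973, so r ≈ 52·0.000978973 = 5.09066%.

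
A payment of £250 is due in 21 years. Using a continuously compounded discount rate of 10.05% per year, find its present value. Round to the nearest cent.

£30.29

P = A·e^(−rt) = 250·e^(−2.1105).
e^(−2.1105) ≈ 0.121177363, so P ≈ 30.2943.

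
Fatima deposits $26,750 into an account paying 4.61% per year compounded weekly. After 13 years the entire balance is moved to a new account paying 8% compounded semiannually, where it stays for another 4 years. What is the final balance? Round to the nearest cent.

Phase 1: 26,750·(1 + 0.0461/52)^676 ≈ 48,694.6408.
Phase 2: 48,694.6408·(1 + 0.04)^8 ≈ 66,641.9783.

$66,641.98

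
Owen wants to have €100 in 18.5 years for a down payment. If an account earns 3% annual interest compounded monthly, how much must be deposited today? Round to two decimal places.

Growth factor = (1 + 0.0025)^222 ≈ 1.7407349.
P = 100/1.7407349 ≈ 57.4470.

€57.45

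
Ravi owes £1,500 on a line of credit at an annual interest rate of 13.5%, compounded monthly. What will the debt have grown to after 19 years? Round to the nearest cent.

£19,223.71

Periodic rate = 13.5%/12 = 0.01125; periods = 12·19 = 228.
A = 1,500·(1 + 0.01125)^228 ≈ 1,500·12.815805079 ≈ 19,223.7076.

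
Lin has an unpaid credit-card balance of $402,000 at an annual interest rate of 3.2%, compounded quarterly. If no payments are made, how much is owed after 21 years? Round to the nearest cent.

$785,074.28

Growth factor = (1 + 0.008)^84 ≈ 1.95292109773.
A ≈ 402,000 × 1.95292109773 ≈ 785,074.2813.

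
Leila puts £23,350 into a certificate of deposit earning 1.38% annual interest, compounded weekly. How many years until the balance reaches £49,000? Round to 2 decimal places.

53.72 years

(1 + 0.000265385)^(52t) = 49,000/23,350 = 2.0985.
52t·ln(1 + 0.000265385) = ln(2.0985); 52t = 0.74122/0.000265349 ≈ 2793.3860.
t ≈ 53.7190 years.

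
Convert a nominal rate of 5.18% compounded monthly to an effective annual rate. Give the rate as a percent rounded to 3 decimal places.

EAR = (1 + 5.18%/12)^12 − 1 = (1 + 0.00431667)^12 − 1.
(1 + 0.00431667)^12 ≈ 1.053048, so EAR ≈ 5.30477%.

5.305%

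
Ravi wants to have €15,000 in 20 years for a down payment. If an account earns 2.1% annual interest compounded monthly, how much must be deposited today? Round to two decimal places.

Periodic rate = 2.1%/12 = 0.00175; 240 periods.
P = 15,000/(1 + 0.00175)^240 ≈ 15,000/1.521402989 ≈ 9,859.3207.

€9,859.32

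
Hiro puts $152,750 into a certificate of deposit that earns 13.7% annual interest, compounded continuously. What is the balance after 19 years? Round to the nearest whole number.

A = P·e^(rt) = 152,750·e^(0.137·19) = 152,750·e^2.603.
e^2.603 ≈ 13.50418989656, so A ≈ 2,062,765.0067.

$2,062,765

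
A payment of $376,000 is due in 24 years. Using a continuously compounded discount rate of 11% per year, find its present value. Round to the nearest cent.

P = A·e^(−rt) = 376,000·e^(−2.64).
e^(−2.64) ≈ 0.0713612695564, so P ≈ 26,831.8374.

$26,831.84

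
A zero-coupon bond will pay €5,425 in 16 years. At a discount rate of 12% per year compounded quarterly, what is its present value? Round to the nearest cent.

Periodic rate = 12%/4 = 0.03; 64 periods.
P = 5,425/(1 + 0.03)^64 ≈ 5,425/6.631051199 ≈ 818.1207.

€818.12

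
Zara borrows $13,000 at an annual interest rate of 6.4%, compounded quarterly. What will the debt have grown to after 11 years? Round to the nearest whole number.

Periodic rate = 6.4%/4 = 0.016; periods = 4·11 = 44.
A = 13,000·(1 + 0.016)^44 ≈ 13,000·2.0105882941 ≈ 26,137.6478.

$26,138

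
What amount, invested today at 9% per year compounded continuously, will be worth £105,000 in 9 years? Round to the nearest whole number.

£46,710

P = A·e^(−rt) = 105,000·e^(−0.81).
e^(−0.81) ≈ 0.444858066223, so P ≈ 46,710.0970.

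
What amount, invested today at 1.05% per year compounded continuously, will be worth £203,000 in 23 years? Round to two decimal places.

P = A·e^(−rt) = 203,000·e^(−0.2415).
e^(−0.2415) ≈ 0.785448803789, so P ≈ 159,446.1072.

£159,446.11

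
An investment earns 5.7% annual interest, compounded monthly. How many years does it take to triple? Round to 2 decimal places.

19.32 years

(1 + 0.00475)^(12t) = 3.
12t = ln 3 / ln(1 + 0.00475) ≈ 1.0986/0.00473875 ≈ 231.8357.
t ≈ 19.3196.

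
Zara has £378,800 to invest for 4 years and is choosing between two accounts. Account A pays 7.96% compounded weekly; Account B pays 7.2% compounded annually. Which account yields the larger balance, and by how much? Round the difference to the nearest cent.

Account A, by £20,442.92

A: (1 + 0.0796/52)^208 ≈ 1.37459143661, so 378,800 × 1.37459143661 ≈ 520,695.2362.
B: (1 + 0.072)^4 ≈ 1.32062386586, so 378,800 × 1.32062386586 ≈ 500,252.3204.
Difference ≈ 20,442.9158 in favor of A.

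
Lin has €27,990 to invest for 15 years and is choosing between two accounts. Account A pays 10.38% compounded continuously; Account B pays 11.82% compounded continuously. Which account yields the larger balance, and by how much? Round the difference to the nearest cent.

A: e^(0.1038·15) = e^1.557 ≈ 4.7445661747, so 27,990 × 4.7445661747 ≈ 132,800.4072.
B: e^(0.1182·15) = e^1.773 ≈ 5.88849236675, so 27,990 × 5.88849236675 ≈ 164,818.9013.
Difference ≈ 32,018.4941 in favor of B.

Account B, by €32,018.49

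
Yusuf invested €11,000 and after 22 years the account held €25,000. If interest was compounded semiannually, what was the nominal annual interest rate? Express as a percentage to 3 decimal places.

3.767%

The 44-period growth factor is 25,000/11,000 = 2.27273.
r/2 = 2.27273^(1/44) − 1 ≈ 0.0188338, so r ≈ 2·0.0188338 = 3.76676%.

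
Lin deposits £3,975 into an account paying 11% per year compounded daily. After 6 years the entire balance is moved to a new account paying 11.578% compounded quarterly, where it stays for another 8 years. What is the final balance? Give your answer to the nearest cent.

£19,163.62

After 6 years at 11%: 3,975 × 1.9345999635 ≈ 7,690.0349.
Then 8 years at 11.578%: 7,690.0349 × 2.4920064149 ≈ 19,163.6162.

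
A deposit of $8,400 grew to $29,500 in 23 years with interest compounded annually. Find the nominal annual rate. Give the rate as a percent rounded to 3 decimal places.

5.613%

The 23-period growth factor is 29,500/8,400 = 3.5119.
r = 3.5119^(1/23) − 1 ≈ 0.0561345, i.e. 5.61345%.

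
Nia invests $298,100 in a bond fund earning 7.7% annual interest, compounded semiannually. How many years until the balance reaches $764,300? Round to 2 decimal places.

(1 + 0.0385)^(2t) = 764,300/298,100 = 2.5639.
2t·ln(1 + 0.0385) = ln(2.5639); 2t = 0.94153/0.0377774 ≈ 24.9232.
t ≈ 12.4616 years.

12.46 years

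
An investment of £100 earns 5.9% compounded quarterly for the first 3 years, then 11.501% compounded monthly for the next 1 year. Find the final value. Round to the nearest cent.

£133.67

After 3 years at 5.9%: 100 × 1.19208911 ≈ 119.2089.
Then 1 years at 11.501%: 119.2089 × 1.12127043 ≈ 133.6654.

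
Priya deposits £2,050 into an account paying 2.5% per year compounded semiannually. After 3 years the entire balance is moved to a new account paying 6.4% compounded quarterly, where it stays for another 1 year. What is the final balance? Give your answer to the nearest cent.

£2,353.42

After 3 years at 2.5%: 2,050 × 1.077383181 ≈ 2,208.6355.
Then 1 years at 6.4%: 2,208.6355 × 1.06555245 ≈ 2,353.4170.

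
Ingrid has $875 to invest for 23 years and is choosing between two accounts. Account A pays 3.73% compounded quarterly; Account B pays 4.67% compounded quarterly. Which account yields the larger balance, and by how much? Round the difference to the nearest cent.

Account A growth factor: (1 + 0.009325)^92 ≈ 2.348847389; balance ≈ 2,055.2415.
Account B growth factor: (1 + 0.011675)^92 ≈ 2.909200554; balance ≈ 2,545.5505.
Account B is larger by 490.3090.

Account B, by $490.31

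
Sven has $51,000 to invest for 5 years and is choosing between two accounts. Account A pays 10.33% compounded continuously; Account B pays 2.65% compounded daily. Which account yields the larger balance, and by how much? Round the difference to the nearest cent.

Account A, by $27,258.34

A: e^(0.1033·5) = e^0.5165 ≈ 1.6761508433, so 51,000 × 1.6761508433 ≈ 85,483.6930.
B: (1 + 0.0265/365)^1825 ≈ 1.141673525, so 51,000 × 1.141673525 ≈ 58,225.3498.
Difference ≈ 27,258.3432 in favor of A.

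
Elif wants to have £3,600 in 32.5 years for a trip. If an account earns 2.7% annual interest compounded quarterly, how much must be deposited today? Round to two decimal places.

£1,501.38

Growth factor = (1 + 0.00675)^130 ≈ 2.397800113.
P = 3,600/2.397800113 ≈ 1,501.3762.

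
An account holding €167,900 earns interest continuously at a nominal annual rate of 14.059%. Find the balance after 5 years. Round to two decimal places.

€339,107.97

A = P·e^(rt) = 167,900·e^(0.14059·5) = 167,900·e^0.70295.
e^0.70295 ≈ 2.01970204892, so A ≈ 339,107.9740.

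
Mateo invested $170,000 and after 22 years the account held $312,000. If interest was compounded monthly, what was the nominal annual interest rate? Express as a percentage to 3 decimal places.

2.763%

The 264-period growth factor is 312,000/170,000 = 1.83529.
r/12 = 1.83529^(1/264) − 1 ≈ 0.00230267, so r ≈ 12·0.00230267 = 2.76320%.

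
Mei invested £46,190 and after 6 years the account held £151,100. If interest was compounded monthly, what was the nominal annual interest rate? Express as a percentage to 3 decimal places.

The 72-period growth factor is 151,100/46,190 = 3.27127.
r/12 = 3.27127^(1/72) − 1 ≈ 0.016597, so r ≈ 12·0.016597 = 19.91645%.

19.916%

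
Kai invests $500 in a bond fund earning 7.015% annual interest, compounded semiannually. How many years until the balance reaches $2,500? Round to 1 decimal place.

(1 + 0.035075)^(2t) = 2,500/500 = 5.
2t·ln(1 + 0.035075) = ln(5); 2t = 1.6094/0.0344739 ≈ 46.6857.
t ≈ 23.3429 years.

23.3 years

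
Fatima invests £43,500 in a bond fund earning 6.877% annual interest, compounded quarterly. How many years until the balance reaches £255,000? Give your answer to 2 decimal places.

We need (1 + 0.0171925)^(4t) = 5.8621, so 4t = ln 5.8621 / ln 1.017192 ≈ 103.7465.
t ≈ 103.7465/4 = 25.9366 years.

25.94 years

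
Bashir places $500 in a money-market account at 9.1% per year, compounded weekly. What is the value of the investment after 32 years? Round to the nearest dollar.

$9,173

Growth factor = (1 + 0.00175)^1664 ≈ 18.34679626.
A ≈ 500 × 18.34679626 ≈ 9,173.3981.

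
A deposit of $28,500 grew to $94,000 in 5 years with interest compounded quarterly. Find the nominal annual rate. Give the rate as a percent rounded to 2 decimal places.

24.59%

(1 + r/4)^20 = 94,000/28,500 = 3.29825.
1 + r/4 = 3.29825^(1/20) ≈ 1.061486, so r/4 ≈ 0.0614857.
r ≈ 4·0.0614857 = 24.59428%.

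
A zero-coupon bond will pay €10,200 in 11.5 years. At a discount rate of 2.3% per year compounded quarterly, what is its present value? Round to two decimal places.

€7,835.35

Growth factor = (1 + 0.00575)^46 ≈ 1.3017928959.
P = 10,200/1.3017928959 ≈ 7,835.3477.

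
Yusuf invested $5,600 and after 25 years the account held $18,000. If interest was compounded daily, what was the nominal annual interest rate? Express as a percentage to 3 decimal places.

The 9125-period growth factor is 18,000/5,600 = 3.21429.
r/365 = 3.21429^(1/9125) − 1 ≈ 0.000127965, so r ≈ 365·0.000127965 = 4.67072%.

4.671%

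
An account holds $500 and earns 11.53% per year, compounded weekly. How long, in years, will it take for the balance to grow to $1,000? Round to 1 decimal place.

6.0 years

We need (1 + 0.00221731)^(52t) = 2, so 52t = ln 2 / ln 1.002217 ≈ 312.9540.
t ≈ 312.9540/52 = 6.0183 years.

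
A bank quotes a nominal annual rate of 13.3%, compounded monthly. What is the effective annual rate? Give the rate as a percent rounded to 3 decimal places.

EAR = (1 + 13.3%/12)^12 − 1 = (1 + 0.0110833)^12 − 1.
(1 + 0.0110833)^12 ≈ 1.141415, so EAR ≈ 14.14146%.

14.141%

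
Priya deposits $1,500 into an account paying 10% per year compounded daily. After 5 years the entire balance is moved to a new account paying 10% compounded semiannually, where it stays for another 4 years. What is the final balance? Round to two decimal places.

$3,653.62

After 5 years at 10%: 1,500 × 1.648608369 ≈ 2,472.9126.
Then 4 years at 10%: 2,472.9126 × 1.477455444 ≈ 3,653.6181.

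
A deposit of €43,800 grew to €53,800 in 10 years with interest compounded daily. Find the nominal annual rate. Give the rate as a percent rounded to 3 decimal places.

2.056%

The 3650-period growth factor is 53,800/43,800 = 1.22831.
r/365 = 1.22831^(1/3650) − 1 ≈ 0.0000563412, so r ≈ 365·0.0000563412 = 2.05645%.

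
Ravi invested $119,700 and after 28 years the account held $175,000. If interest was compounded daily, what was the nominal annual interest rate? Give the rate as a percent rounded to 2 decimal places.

The 10220-period growth factor is 175,000/119,700 = 1.46199.
r/365 = 1.46199^(1/10220) − 1 ≈ 0.0000371629, so r ≈ 365·0.0000371629 = 1.35644%.

1.36%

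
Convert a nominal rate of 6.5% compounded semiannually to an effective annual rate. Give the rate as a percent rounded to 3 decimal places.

6.606%

EAR = (1 + 6.5%/2)^2 − 1 = (1 + 0.0325)^2 − 1.
(1 + 0.0325)^2 ≈ 1.066056, so EAR ≈ 6.60562%.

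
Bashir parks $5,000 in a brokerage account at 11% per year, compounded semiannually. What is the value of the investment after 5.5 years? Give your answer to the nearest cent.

$9,010.46

Periodic rate = 11%/2 = 0.055; periods = 2·5.5 = 11.
A = 5,000·(1 + 0.055)^11 ≈ 5,000·1.802092404 ≈ 9,010.4620.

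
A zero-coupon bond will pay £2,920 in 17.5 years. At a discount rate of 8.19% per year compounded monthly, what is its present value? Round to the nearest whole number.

£700

Growth factor = (1 + 0.006825)^210 ≈ 4.171940081.
P = 2,920/4.171940081 ≈ 699.9142.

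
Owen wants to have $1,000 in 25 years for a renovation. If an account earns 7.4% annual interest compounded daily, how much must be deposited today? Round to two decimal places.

Periodic rate = 7.4%/365 = 0.00020274; 9125 periods.
P = 1,000/(1 + 0.074/365)^9125 ≈ 1,000/6.35862711 ≈ 157.2667.

$157.27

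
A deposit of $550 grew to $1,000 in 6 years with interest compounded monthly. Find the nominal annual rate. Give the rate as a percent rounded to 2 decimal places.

(1 + r/12)^72 = 1,000/550 = 1.81818.
1 + r/12 = 1.81818^(1/72) ≈ 1.008338, so r/12 ≈ 0.00833786.
r ≈ 12·0.00833786 = 10.00543%.

10.01%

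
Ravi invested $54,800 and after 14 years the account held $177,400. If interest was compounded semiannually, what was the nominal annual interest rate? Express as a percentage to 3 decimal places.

8.569%

The 28-period growth factor is 177,400/54,800 = 3.23723.
r/2 = 3.23723^(1/28) − 1 ≈ 0.0428467, so r ≈ 2·0.0428467 = 8.56934%.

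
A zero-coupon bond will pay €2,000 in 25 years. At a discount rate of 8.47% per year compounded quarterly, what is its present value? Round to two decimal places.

Growth factor = (1 + 0.021175)^100 ≈ 8.128630899.
P = 2,000/8.128630899 ≈ 246.0439.

€246.04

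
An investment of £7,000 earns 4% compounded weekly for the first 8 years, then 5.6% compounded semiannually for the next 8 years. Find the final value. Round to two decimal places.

£14,993.70

After 8 years at 4%: 7,000 × 1.376958369 ≈ 9,638.7086.
Then 8 years at 5.6%: 9,638.7086 × 1.5555709871 ≈ 14,993.6954.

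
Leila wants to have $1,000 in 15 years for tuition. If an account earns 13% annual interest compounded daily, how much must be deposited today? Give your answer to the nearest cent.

Periodic rate = 13%/365 = 0.000356164; 5475 periods.
P = 1,000/(1 + 0.13/365)^5475 ≈ 1,000/7.0262478 ≈ 142.3235.

$142.32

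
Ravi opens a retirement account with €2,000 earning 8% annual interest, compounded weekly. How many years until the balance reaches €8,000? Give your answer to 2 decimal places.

(1 + 0.00153846)^(52t) = 8,000/2,000 = 4.
52t·ln(1 + 0.00153846) = ln(4); 52t = 1.3863/0.00153728 ≈ 901.7843.
t ≈ 17.3420 years.

17.34 years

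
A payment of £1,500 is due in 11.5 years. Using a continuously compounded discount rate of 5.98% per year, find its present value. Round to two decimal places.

P = A·e^(−rt) = 1,500·e^(−0.6877).
e^(−0.6877) ≈ 0.5027310217, so P ≈ 754.0965.

£754.10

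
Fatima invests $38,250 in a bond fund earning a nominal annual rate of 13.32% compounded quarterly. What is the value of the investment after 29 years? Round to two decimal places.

Periodic rate = 13.32%/4 = 0.0333; periods = 4·29 = 116.
A = 38,250·(1 + 0.0333)^116 ≈ 38,250·44.69570677156 ≈ 1,709,610.7840.

$1,709,610.78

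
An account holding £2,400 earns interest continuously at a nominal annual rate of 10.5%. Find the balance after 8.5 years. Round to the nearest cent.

£5,858.94

A = P·e^(rt) = 2,400·e^(0.105·8.5) = 2,400·e^0.8925.
e^0.8925 ≈ 2.441225092, so A ≈ 5,858.9402.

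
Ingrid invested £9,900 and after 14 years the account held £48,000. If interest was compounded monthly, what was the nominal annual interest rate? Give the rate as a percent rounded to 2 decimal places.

11.33%

The 168-period growth factor is 48,000/9,900 = 4.84848.
r/12 = 4.84848^(1/168) − 1 ≈ 0.00944111, so r ≈ 12·0.00944111 = 11.32933%.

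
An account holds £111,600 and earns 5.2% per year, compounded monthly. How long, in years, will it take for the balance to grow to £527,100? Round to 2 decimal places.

(1 + 0.00433333)^(12t) = 527,100/111,600 = 4.7231.
12t·ln(1 + 0.00433333) = ln(4.7231); 12t = 1.5525/0.00432397 ≈ 359.0378.
t ≈ 29.9198 years.

29.92 years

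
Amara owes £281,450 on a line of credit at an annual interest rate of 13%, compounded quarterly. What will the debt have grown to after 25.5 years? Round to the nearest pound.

Growth factor = (1 + 0.0325)^102 ≈ 26.10875443389.
A ≈ 281,450 × 26.10875443389 ≈ 7,348,308.9354.

£7,348,309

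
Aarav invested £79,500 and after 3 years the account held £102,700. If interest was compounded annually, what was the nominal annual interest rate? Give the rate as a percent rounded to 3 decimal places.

8.910%

(1 + r)^3 = 102,700/79,500 = 1.29182.
1 + r = 1.29182^(1/3) ≈ 1.0891, so r ≈ 0.0891.
r ≈ 8.91000%.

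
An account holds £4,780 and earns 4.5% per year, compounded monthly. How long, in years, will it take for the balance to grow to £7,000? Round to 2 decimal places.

8.49 years

(1 + 0.00375)^(12t) = 7,000/4,780 = 1.4644.
12t·ln(1 + 0.00375) = ln(1.4644); 12t = 0.38147/0.00374299 ≈ 101.9158.
t ≈ 8.4930 years.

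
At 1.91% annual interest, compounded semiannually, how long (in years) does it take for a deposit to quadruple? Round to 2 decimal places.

72.93 years

(1 + 0.00955)^(2t) = 4.
2t = ln 4 / ln(1 + 0.00955) ≈ 1.3863/0.00950469 ≈ 145.8538.
t ≈ 72.9269.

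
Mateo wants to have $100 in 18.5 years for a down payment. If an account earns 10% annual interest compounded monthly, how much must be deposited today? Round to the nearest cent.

Periodic rate = 10%/12 = 0.00833333; 222 periods.
P = 100/(1 + 0.1/12)^222 ≈ 100/6.311253 ≈ 15.8447.

$15.84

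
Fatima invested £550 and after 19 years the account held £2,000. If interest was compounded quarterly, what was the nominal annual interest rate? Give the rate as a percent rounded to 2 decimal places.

(1 + r/4)^76 = 2,000/550 = 3.63636.
1 + r/4 = 3.63636^(1/76) ≈ 1.017132, so r/4 ≈ 0.0171317.
r ≈ 4·0.0171317 = 6.85269%.

6.85%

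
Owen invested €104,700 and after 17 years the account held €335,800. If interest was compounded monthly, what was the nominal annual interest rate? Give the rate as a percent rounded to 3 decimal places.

The 204-period growth factor is 335,800/104,700 = 3.20726.
r/12 = 3.20726^(1/204) − 1 ≈ 0.00572918, so r ≈ 12·0.00572918 = 6.87501%.

6.875%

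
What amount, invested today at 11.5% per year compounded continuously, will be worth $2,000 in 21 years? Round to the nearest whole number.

$179

P = A·e^(−rt) = 2,000·e^(−2.415).
e^(−2.415) ≈ 0.08936733892, so P ≈ 178.7347.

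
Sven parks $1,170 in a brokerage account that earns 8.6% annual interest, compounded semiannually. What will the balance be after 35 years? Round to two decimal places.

$22,288.84

Periodic rate = 8.6%/2 = 0.043; periods = 2·35 = 70.
A = 1,170·(1 + 0.043)^70 ≈ 1,170·19.050289938 ≈ 22,288.8392.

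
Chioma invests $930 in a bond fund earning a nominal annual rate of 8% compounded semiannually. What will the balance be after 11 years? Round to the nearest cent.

Periodic rate = 8%/2 = 0.04; periods = 2·11 = 22.
A = 930·(1 + 0.04)^22 ≈ 930·2.369918792 ≈ 2,204.0245.

$2,204.02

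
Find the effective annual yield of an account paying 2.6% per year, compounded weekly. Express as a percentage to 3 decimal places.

2.633%

One year is 52 periods at 0.0005 each: (1 + 0.0005)^52 ≈ 1.026334.
EAR = 1.026334 − 1 ≈ 2.63343%.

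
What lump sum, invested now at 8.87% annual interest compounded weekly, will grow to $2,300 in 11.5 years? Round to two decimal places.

Growth factor = (1 + 0.0887/52)^598 ≈ 2.770924456.
P = 2,300/2.770924456 ≈ 830.0479.

$830.05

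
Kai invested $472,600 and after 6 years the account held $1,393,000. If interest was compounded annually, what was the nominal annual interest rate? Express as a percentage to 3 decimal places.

19.741%

(1 + r)^6 = 1,393,000/472,600 = 2.94752.
1 + r = 2.94752^(1/6) ≈ 1.19741, so r ≈ 0.19741.
r ≈ 19.74101%.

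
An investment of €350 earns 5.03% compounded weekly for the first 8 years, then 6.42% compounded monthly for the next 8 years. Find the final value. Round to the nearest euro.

€873

Phase 1: 350·(1 + 0.0503/52)^416 ≈ 523.2915.
Phase 2: 523.2915·(1 + 0.00535)^96 ≈ 873.3791.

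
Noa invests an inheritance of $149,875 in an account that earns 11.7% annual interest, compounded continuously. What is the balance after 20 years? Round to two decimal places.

$1,555,887.83

A = P·e^(rt) = 149,875·e^(0.117·20) = 149,875·e^2.34.
e^2.34 ≈ 10.38123656273, so A ≈ 1,555,887.8298.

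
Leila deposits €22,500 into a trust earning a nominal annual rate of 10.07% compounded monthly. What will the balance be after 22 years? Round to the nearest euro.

Periodic rate = 10.07%/12 = 0.00839167; periods = 12·22 = 264.
A = 22,500·(1 + 0.1007/12)^264 ≈ 22,500·9.08074491728 ≈ 204,316.7606.

€204,317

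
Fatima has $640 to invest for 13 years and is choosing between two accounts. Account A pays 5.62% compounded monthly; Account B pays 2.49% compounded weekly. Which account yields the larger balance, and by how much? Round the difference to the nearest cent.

Account A growth factor: (1 + 0.0562/12)^156 ≈ 2.072787876; balance ≈ 1,326.5842.
Account B growth factor: (1 + 0.0249/52)^676 ≈ 1.38212549; balance ≈ 884.5603.
Account A is larger by 442.0239.

Account A, by $442.02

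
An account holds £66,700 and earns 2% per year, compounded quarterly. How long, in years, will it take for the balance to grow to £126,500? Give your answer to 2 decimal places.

32.08 years

(1 + 0.005)^(4t) = 126,500/66,700 = 1.8966.
4t·ln(1 + 0.005) = ln(1.8966); 4t = 0.64004/0.00498754 ≈ 128.3272.
t ≈ 32.0818 years.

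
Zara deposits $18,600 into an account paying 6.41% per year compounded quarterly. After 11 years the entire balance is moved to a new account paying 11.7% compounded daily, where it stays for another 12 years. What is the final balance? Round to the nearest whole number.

$152,391

Phase 1: 18,600·(1 + 0.016025)^44 ≈ 37,437.4525.
Phase 2: 37,437.4525·(1 + 0.117/365)^4380 ≈ 152,390.5496.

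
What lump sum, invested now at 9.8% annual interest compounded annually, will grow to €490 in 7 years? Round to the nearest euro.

€255

Growth factor = (1 + 0.098)^7 ≈ 1.92405012.
P = 490/1.92405012 ≈ 254.6711.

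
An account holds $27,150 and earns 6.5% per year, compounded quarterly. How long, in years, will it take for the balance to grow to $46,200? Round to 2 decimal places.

8.24 years

(1 + 0.01625)^(4t) = 46,200/27,150 = 1.7017.
4t·ln(1 + 0.01625) = ln(1.7017); 4t = 0.5316/0.0161194 ≈ 32.9791.
t ≈ 8.2448 years.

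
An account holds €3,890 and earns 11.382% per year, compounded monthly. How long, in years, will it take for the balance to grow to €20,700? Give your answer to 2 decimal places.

(1 + 0.009485)^(12t) = 20,700/3,890 = 5.3213.
12t·ln(1 + 0.009485) = ln(5.3213); 12t = 1.6717/0.0094403 ≈ 177.0838.
t ≈ 14.7570 years.

14.76 years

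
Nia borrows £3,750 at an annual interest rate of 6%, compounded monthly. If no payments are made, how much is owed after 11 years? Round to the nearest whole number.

Growth factor = (1 + 0.005)^132 ≈ 1.931613144.
A ≈ 3,750 × 1.931613144 ≈ 7,243.5493.

£7,244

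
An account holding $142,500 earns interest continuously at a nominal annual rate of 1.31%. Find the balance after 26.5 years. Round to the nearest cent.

A = P·e^(rt) = 142,500·e^(0.0131·26.5) = 142,500·e^0.34715.
e^0.34715 ≈ 1.4150289638, so A ≈ 201,641.6273.

$201,641.63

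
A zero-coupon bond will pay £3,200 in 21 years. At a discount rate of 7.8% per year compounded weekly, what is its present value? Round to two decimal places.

£622.74

Growth factor = (1 + 0.0015)^1092 ≈ 5.138559191.
P = 3,200/5.138559191 ≈ 622.7427.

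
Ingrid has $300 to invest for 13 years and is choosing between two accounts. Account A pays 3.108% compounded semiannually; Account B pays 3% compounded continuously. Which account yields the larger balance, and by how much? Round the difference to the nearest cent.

Account A, by $4.87

Account A growth factor: (1 + 0.01554)^26 ≈ 1.49321686; balance ≈ 447.9651.
Account B growth factor: e^(0.03·13) = e^0.39 ≈ 1.47698079; balance ≈ 443.0942.
Account A is larger by 4.8708.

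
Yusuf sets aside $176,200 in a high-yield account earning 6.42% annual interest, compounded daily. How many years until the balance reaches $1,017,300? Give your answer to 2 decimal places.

We need (1 + 0.00017589)^(365t) = 5.7736, so 365t = ln 5.7736 / ln 1.000176 ≈ 9968.9449.
t ≈ 9968.9449/365 = 27.3122 years.

27.31 years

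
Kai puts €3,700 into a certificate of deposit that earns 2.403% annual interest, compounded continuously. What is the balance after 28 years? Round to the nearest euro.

€7,251

A = P·e^(rt) = 3,700·e^(0.02403·28) = 3,700·e^0.67284.
e^0.67284 ≈ 1.959795243, so A ≈ 7,251.2424.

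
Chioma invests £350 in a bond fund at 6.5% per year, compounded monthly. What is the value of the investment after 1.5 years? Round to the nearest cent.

Growth factor = (1 + 0.065/12)^18 ≈ 1.10212142.
A ≈ 350 × 1.10212142 ≈ 385.7425.

£385.74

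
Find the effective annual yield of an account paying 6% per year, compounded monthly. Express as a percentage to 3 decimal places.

One year is 12 periods at 0.005 each: (1 + 0.005)^12 ≈ 1.061678.
EAR = 1.061678 − 1 ≈ 6.16778%.

6.168%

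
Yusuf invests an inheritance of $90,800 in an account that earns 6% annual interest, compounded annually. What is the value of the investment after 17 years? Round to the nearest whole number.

$244,504

Annual rate = 6% = 0.06; years = 17.
A = 90,800·(1 + 0.06)^17 ≈ 90,800·2.69277278577 ≈ 244,503.7689.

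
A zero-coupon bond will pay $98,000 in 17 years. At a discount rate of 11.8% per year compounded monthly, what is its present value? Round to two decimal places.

Periodic rate = 11.8%/12 = 0.00983333; 204 periods.
P = 98,000/(1 + 0.118/12)^204 ≈ 98,000/7.3610409039 ≈ 13,313.3345.

$13,313.33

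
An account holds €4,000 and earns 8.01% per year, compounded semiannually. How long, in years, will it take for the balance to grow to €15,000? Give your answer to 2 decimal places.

16.83 years

We need (1 + 0.04005)^(2t) = 3.75, so 2t = ln 3.75 / ln 1.04005 ≈ 33.6592.
t ≈ 33.6592/2 = 16.8296 years.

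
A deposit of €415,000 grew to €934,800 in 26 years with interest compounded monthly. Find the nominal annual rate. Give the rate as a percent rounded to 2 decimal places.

(1 + r/12)^312 = 934,800/415,000 = 2.25253.
1 + r/12 = 2.25253^(1/312) ≈ 1.002606, so r/12 ≈ 0.00260613.
r ≈ 12·0.00260613 = 3.12735%.

3.13%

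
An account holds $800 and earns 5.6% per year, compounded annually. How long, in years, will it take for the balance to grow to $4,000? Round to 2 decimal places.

29.54 years

We need (1 + 0.056)^t = 5, so t = ln 5 / ln 1.056 ≈ 29.5374.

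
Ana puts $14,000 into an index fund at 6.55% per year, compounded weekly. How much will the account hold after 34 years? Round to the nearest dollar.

Periodic rate = 6.55%/52 = 0.00125962; periods = 52·34 = 1768.
A = 14,000·(1 + 0.0655/52)^1768 ≈ 14,000·9.2590235503 ≈ 129,626.3297.

$129,626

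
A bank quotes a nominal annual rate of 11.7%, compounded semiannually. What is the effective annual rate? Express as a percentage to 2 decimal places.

One year is 2 periods at 0.0585 each: (1 + 0.0585)^2 ≈ 1.120422.
EAR = 1.120422 − 1 ≈ 12.04223%.

12.04%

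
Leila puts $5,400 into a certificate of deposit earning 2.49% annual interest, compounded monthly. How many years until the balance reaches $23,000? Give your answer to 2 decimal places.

58.26 years

We need (1 + 0.002075)^(12t) = 4.2593, so 12t = ln 4.2593 / ln 1.002075 ≈ 699.0835.
t ≈ 699.0835/12 = 58.2570 years.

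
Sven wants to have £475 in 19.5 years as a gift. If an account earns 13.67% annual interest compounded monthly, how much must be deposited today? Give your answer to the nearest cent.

£33.54

Growth factor = (1 + 0.1367/12)^234 ≈ 14.1622678.
P = 475/14.1622678 ≈ 33.5398.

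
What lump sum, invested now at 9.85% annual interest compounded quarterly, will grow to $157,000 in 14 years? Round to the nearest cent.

Growth factor = (1 + 0.024625)^56 ≈ 3.90514436352.
P = 157,000/3.90514436352 ≈ 40,203.3793.

$40,203.38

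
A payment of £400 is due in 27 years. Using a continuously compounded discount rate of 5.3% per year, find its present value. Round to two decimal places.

P = A·e^(−rt) = 400·e^(−1.431).
e^(−1.431) ≈ 0.239069733, so P ≈ 95.6279.

£95.63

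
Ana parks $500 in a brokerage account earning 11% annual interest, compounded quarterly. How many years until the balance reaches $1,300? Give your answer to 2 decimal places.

8.81 years

We need (1 + 0.0275)^(4t) = 2.6, so 4t = ln 2.6 / ln 1.0275 ≈ 35.2215.
t ≈ 35.2215/4 = 8.8054 years.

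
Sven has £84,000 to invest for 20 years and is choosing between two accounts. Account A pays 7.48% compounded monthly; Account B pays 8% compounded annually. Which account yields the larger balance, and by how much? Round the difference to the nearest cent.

Account B, by £18,298.35

A: (1 + 0.0748/12)^240 ≈ 4.44311964271, so 84,000 × 4.44311964271 ≈ 373,222.0500.
B: (1 + 0.08)^20 ≈ 4.66095714385, so 84,000 × 4.66095714385 ≈ 391,520.4001.
Difference ≈ 18,298.3501 in favor of B.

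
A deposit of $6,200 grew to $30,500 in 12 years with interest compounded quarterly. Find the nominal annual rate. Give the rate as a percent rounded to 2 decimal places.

The 48-period growth factor is 30,500/6,200 = 4.91935.
r/4 = 4.91935^(1/48) − 1 ≈ 0.0337482, so r ≈ 4·0.0337482 = 13.49927%.

13.50%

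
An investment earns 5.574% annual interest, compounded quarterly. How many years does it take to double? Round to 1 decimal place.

12.5 years

(1 + 0.013935)^(4t) = 2.
4t = ln 2 / ln(1 + 0.013935) ≈ 0.69315/0.0138388 ≈ 50.0872.
t ≈ 12.5218.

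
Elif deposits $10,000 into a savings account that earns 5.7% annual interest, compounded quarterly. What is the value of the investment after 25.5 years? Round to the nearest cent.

$42,343.98

Periodic rate = 5.7%/4 = 0.01425; periods = 4·25.5 = 102.
A = 10,000·(1 + 0.01425)^102 ≈ 10,000·4.2343979467 ≈ 42,343.9795.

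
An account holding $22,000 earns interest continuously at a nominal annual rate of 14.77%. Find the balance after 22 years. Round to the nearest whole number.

$567,047

A = P·e^(rt) = 22,000·e^(0.1477·22) = 22,000·e^3.2494.
e^3.2494 ≈ 25.7748703546, so A ≈ 567,047.1478.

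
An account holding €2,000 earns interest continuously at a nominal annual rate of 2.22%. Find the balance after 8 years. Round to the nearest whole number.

€2,389

A = P·e^(rt) = 2,000·e^(0.0222·8) = 2,000·e^0.1776.
e^0.1776 ≈ 1.194347487, so A ≈ 2,388.6950.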